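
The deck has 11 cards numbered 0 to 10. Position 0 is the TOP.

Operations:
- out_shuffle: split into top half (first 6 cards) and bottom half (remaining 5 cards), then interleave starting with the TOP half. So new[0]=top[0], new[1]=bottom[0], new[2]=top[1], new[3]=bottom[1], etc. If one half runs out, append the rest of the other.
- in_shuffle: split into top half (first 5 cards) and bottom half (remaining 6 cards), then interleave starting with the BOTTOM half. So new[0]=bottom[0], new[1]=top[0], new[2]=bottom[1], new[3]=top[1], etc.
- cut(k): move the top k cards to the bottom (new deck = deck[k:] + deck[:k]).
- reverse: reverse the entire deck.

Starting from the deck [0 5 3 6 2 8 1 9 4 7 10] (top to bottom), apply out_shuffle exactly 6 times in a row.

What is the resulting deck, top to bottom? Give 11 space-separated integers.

After op 1 (out_shuffle): [0 1 5 9 3 4 6 7 2 10 8]
After op 2 (out_shuffle): [0 6 1 7 5 2 9 10 3 8 4]
After op 3 (out_shuffle): [0 9 6 10 1 3 7 8 5 4 2]
After op 4 (out_shuffle): [0 7 9 8 6 5 10 4 1 2 3]
After op 5 (out_shuffle): [0 10 7 4 9 1 8 2 6 3 5]
After op 6 (out_shuffle): [0 8 10 2 7 6 4 3 9 5 1]

Answer: 0 8 10 2 7 6 4 3 9 5 1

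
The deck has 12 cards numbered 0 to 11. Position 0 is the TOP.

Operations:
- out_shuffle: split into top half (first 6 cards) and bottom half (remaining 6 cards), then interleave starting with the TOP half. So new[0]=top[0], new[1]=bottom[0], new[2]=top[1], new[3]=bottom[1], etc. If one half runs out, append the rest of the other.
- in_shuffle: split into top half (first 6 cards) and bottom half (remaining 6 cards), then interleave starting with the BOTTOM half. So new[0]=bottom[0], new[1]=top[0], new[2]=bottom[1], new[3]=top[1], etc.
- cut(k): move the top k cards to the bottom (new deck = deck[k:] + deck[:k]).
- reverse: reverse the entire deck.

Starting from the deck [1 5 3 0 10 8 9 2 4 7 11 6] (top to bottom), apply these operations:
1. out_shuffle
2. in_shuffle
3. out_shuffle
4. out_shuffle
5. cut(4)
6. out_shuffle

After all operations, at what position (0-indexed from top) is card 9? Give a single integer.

Answer: 7

Derivation:
After op 1 (out_shuffle): [1 9 5 2 3 4 0 7 10 11 8 6]
After op 2 (in_shuffle): [0 1 7 9 10 5 11 2 8 3 6 4]
After op 3 (out_shuffle): [0 11 1 2 7 8 9 3 10 6 5 4]
After op 4 (out_shuffle): [0 9 11 3 1 10 2 6 7 5 8 4]
After op 5 (cut(4)): [1 10 2 6 7 5 8 4 0 9 11 3]
After op 6 (out_shuffle): [1 8 10 4 2 0 6 9 7 11 5 3]
Card 9 is at position 7.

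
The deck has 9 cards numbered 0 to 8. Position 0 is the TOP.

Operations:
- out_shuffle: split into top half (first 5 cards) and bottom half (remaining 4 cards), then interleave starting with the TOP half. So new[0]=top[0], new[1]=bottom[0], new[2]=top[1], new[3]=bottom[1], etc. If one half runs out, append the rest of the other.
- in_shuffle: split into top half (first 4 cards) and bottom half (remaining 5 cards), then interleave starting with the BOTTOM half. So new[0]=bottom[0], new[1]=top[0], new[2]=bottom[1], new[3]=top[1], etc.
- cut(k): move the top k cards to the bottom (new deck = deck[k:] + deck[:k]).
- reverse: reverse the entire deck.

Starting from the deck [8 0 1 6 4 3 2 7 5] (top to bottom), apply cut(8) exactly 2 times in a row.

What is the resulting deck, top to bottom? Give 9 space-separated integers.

After op 1 (cut(8)): [5 8 0 1 6 4 3 2 7]
After op 2 (cut(8)): [7 5 8 0 1 6 4 3 2]

Answer: 7 5 8 0 1 6 4 3 2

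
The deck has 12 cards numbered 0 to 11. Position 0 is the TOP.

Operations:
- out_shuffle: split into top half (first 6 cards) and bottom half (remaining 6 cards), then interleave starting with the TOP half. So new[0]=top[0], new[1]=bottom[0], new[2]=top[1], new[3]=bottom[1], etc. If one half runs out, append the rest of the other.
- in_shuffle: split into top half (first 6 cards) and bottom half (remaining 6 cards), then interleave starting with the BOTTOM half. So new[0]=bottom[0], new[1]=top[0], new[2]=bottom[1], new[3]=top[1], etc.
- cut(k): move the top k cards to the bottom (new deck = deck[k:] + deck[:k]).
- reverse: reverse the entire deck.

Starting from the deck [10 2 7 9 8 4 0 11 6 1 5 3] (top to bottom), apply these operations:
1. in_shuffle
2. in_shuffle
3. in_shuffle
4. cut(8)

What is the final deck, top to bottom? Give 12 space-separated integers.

Answer: 4 5 7 11 8 1 2 0 3 9 6 10

Derivation:
After op 1 (in_shuffle): [0 10 11 2 6 7 1 9 5 8 3 4]
After op 2 (in_shuffle): [1 0 9 10 5 11 8 2 3 6 4 7]
After op 3 (in_shuffle): [8 1 2 0 3 9 6 10 4 5 7 11]
After op 4 (cut(8)): [4 5 7 11 8 1 2 0 3 9 6 10]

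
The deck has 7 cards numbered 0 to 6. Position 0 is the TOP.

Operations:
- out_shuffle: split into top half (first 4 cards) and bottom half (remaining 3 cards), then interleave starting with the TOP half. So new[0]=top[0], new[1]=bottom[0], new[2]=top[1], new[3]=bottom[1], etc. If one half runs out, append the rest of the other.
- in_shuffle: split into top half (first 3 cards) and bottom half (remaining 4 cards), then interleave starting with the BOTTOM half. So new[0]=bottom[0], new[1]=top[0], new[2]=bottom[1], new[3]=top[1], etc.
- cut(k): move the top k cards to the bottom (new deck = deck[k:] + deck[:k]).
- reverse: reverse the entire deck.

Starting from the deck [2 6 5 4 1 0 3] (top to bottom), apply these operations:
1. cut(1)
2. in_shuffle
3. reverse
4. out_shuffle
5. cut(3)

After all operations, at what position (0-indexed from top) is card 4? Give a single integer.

Answer: 6

Derivation:
After op 1 (cut(1)): [6 5 4 1 0 3 2]
After op 2 (in_shuffle): [1 6 0 5 3 4 2]
After op 3 (reverse): [2 4 3 5 0 6 1]
After op 4 (out_shuffle): [2 0 4 6 3 1 5]
After op 5 (cut(3)): [6 3 1 5 2 0 4]
Card 4 is at position 6.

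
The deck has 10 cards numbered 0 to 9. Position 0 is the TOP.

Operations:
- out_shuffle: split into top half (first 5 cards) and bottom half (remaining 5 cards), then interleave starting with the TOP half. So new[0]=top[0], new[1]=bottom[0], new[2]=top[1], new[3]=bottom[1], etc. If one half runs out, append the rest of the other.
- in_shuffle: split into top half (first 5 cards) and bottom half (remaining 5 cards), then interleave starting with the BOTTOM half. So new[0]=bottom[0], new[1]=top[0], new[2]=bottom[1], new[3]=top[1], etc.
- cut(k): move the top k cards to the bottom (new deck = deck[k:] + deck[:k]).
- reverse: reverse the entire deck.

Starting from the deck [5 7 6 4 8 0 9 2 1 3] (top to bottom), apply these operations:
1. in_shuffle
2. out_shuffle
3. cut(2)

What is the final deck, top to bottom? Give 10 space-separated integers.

Answer: 5 1 9 4 7 3 2 8 0 6

Derivation:
After op 1 (in_shuffle): [0 5 9 7 2 6 1 4 3 8]
After op 2 (out_shuffle): [0 6 5 1 9 4 7 3 2 8]
After op 3 (cut(2)): [5 1 9 4 7 3 2 8 0 6]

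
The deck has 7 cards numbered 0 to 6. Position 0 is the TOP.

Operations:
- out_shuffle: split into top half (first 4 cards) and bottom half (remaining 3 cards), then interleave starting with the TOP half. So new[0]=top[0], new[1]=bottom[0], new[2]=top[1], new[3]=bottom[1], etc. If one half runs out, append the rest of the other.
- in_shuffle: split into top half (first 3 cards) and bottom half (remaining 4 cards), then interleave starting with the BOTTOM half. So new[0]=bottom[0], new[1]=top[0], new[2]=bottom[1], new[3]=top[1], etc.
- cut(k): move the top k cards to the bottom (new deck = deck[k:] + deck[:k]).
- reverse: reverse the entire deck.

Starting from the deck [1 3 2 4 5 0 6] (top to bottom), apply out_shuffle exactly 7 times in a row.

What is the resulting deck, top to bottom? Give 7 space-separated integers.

After op 1 (out_shuffle): [1 5 3 0 2 6 4]
After op 2 (out_shuffle): [1 2 5 6 3 4 0]
After op 3 (out_shuffle): [1 3 2 4 5 0 6]
After op 4 (out_shuffle): [1 5 3 0 2 6 4]
After op 5 (out_shuffle): [1 2 5 6 3 4 0]
After op 6 (out_shuffle): [1 3 2 4 5 0 6]
After op 7 (out_shuffle): [1 5 3 0 2 6 4]

Answer: 1 5 3 0 2 6 4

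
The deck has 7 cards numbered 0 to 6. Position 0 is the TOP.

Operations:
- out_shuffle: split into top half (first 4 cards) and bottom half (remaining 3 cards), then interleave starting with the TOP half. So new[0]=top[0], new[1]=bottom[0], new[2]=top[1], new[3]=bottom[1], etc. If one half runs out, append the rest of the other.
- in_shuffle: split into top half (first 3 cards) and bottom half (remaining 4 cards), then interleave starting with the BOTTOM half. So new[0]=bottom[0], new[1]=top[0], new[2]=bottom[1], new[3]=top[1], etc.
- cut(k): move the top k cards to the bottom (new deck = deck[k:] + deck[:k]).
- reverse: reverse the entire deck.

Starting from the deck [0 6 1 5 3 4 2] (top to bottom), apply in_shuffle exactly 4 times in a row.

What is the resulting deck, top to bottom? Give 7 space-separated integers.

After op 1 (in_shuffle): [5 0 3 6 4 1 2]
After op 2 (in_shuffle): [6 5 4 0 1 3 2]
After op 3 (in_shuffle): [0 6 1 5 3 4 2]
After op 4 (in_shuffle): [5 0 3 6 4 1 2]

Answer: 5 0 3 6 4 1 2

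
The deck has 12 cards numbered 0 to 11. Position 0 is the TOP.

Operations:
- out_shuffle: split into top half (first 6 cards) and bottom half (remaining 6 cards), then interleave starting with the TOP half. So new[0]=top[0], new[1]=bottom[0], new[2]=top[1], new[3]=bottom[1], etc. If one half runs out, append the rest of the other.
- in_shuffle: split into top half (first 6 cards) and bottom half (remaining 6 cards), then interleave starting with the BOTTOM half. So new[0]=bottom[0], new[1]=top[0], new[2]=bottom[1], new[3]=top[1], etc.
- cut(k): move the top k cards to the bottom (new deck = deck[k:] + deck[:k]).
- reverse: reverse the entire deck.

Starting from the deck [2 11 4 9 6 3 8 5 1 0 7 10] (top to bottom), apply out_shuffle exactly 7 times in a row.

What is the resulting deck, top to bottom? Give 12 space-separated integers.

Answer: 2 1 3 4 7 5 6 11 0 8 9 10

Derivation:
After op 1 (out_shuffle): [2 8 11 5 4 1 9 0 6 7 3 10]
After op 2 (out_shuffle): [2 9 8 0 11 6 5 7 4 3 1 10]
After op 3 (out_shuffle): [2 5 9 7 8 4 0 3 11 1 6 10]
After op 4 (out_shuffle): [2 0 5 3 9 11 7 1 8 6 4 10]
After op 5 (out_shuffle): [2 7 0 1 5 8 3 6 9 4 11 10]
After op 6 (out_shuffle): [2 3 7 6 0 9 1 4 5 11 8 10]
After op 7 (out_shuffle): [2 1 3 4 7 5 6 11 0 8 9 10]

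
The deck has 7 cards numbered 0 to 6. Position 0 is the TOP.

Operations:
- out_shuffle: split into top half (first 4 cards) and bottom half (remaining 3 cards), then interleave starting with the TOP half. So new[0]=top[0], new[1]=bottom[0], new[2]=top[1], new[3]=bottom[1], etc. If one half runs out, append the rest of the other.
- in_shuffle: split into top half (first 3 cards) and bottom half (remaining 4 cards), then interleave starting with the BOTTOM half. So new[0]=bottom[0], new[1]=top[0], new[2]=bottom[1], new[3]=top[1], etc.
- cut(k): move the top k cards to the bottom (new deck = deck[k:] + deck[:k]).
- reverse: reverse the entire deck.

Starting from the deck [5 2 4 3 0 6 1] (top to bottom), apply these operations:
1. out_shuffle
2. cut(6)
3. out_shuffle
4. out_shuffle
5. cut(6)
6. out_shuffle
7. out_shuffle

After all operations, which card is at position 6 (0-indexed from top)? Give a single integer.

After op 1 (out_shuffle): [5 0 2 6 4 1 3]
After op 2 (cut(6)): [3 5 0 2 6 4 1]
After op 3 (out_shuffle): [3 6 5 4 0 1 2]
After op 4 (out_shuffle): [3 0 6 1 5 2 4]
After op 5 (cut(6)): [4 3 0 6 1 5 2]
After op 6 (out_shuffle): [4 1 3 5 0 2 6]
After op 7 (out_shuffle): [4 0 1 2 3 6 5]
Position 6: card 5.

Answer: 5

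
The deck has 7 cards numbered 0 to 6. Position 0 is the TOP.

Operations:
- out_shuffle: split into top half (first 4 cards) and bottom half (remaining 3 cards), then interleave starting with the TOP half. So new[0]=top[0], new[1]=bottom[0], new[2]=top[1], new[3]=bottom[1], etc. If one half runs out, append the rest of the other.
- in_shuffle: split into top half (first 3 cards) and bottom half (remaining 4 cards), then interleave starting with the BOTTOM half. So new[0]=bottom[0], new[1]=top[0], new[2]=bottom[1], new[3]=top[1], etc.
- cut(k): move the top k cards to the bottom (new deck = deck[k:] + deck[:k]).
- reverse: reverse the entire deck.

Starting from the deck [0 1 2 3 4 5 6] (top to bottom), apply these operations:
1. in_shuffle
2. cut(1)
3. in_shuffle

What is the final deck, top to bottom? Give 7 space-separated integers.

After op 1 (in_shuffle): [3 0 4 1 5 2 6]
After op 2 (cut(1)): [0 4 1 5 2 6 3]
After op 3 (in_shuffle): [5 0 2 4 6 1 3]

Answer: 5 0 2 4 6 1 3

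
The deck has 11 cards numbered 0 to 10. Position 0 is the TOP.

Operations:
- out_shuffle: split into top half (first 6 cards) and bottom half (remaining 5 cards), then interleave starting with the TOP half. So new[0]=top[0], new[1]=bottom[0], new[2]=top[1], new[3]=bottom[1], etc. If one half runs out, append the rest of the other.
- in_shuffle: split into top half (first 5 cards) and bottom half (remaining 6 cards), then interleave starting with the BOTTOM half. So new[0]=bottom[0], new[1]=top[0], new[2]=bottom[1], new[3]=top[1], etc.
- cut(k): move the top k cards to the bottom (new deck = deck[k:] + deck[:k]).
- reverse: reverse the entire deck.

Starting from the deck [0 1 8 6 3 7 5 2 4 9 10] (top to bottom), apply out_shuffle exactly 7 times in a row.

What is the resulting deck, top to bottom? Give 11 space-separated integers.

Answer: 0 4 7 8 10 2 3 1 9 5 6

Derivation:
After op 1 (out_shuffle): [0 5 1 2 8 4 6 9 3 10 7]
After op 2 (out_shuffle): [0 6 5 9 1 3 2 10 8 7 4]
After op 3 (out_shuffle): [0 2 6 10 5 8 9 7 1 4 3]
After op 4 (out_shuffle): [0 9 2 7 6 1 10 4 5 3 8]
After op 5 (out_shuffle): [0 10 9 4 2 5 7 3 6 8 1]
After op 6 (out_shuffle): [0 7 10 3 9 6 4 8 2 1 5]
After op 7 (out_shuffle): [0 4 7 8 10 2 3 1 9 5 6]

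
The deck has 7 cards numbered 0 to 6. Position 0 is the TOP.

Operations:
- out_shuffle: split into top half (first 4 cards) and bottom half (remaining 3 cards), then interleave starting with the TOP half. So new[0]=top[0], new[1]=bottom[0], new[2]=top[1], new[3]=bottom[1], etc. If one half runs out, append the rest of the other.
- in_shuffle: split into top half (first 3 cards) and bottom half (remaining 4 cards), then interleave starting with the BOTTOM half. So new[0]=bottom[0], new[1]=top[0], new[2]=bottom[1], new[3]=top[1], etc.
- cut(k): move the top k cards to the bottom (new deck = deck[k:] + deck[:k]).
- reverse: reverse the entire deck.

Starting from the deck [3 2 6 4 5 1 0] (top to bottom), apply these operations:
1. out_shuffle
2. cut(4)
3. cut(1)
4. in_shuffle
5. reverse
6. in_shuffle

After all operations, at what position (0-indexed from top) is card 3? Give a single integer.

After op 1 (out_shuffle): [3 5 2 1 6 0 4]
After op 2 (cut(4)): [6 0 4 3 5 2 1]
After op 3 (cut(1)): [0 4 3 5 2 1 6]
After op 4 (in_shuffle): [5 0 2 4 1 3 6]
After op 5 (reverse): [6 3 1 4 2 0 5]
After op 6 (in_shuffle): [4 6 2 3 0 1 5]
Card 3 is at position 3.

Answer: 3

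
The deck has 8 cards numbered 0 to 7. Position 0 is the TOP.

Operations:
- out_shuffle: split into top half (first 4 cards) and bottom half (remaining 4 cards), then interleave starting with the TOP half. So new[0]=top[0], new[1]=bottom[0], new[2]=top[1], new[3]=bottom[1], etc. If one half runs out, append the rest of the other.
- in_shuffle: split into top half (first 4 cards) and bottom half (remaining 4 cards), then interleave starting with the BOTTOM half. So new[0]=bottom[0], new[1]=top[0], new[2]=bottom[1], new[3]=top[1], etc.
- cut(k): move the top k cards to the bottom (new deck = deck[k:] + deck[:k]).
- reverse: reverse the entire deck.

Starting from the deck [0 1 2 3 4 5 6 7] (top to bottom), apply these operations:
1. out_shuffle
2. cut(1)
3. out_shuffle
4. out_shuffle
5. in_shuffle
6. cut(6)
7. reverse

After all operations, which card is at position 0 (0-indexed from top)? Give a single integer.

After op 1 (out_shuffle): [0 4 1 5 2 6 3 7]
After op 2 (cut(1)): [4 1 5 2 6 3 7 0]
After op 3 (out_shuffle): [4 6 1 3 5 7 2 0]
After op 4 (out_shuffle): [4 5 6 7 1 2 3 0]
After op 5 (in_shuffle): [1 4 2 5 3 6 0 7]
After op 6 (cut(6)): [0 7 1 4 2 5 3 6]
After op 7 (reverse): [6 3 5 2 4 1 7 0]
Position 0: card 6.

Answer: 6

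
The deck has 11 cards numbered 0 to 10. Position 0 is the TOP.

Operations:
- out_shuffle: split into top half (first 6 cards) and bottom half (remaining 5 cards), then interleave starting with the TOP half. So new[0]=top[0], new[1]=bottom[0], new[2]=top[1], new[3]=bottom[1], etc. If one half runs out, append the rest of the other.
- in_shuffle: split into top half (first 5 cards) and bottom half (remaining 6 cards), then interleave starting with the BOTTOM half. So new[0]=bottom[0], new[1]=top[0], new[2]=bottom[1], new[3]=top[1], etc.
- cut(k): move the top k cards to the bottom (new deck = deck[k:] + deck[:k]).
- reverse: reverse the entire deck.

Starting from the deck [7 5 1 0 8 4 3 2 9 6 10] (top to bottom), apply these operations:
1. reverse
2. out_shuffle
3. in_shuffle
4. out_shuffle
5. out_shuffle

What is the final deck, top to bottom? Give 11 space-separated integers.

Answer: 1 8 3 9 10 5 0 4 2 6 7

Derivation:
After op 1 (reverse): [10 6 9 2 3 4 8 0 1 5 7]
After op 2 (out_shuffle): [10 8 6 0 9 1 2 5 3 7 4]
After op 3 (in_shuffle): [1 10 2 8 5 6 3 0 7 9 4]
After op 4 (out_shuffle): [1 3 10 0 2 7 8 9 5 4 6]
After op 5 (out_shuffle): [1 8 3 9 10 5 0 4 2 6 7]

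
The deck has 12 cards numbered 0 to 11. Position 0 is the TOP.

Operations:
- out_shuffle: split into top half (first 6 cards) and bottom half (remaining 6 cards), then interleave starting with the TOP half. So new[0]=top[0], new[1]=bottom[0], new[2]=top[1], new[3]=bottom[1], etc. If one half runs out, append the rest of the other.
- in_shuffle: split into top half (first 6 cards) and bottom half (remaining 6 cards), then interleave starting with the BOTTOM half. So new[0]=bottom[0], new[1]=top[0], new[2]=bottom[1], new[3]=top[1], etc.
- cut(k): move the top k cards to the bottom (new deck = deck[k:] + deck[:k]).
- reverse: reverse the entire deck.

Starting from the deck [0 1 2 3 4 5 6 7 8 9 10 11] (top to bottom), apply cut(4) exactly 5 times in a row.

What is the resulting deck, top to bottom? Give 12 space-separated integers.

Answer: 8 9 10 11 0 1 2 3 4 5 6 7

Derivation:
After op 1 (cut(4)): [4 5 6 7 8 9 10 11 0 1 2 3]
After op 2 (cut(4)): [8 9 10 11 0 1 2 3 4 5 6 7]
After op 3 (cut(4)): [0 1 2 3 4 5 6 7 8 9 10 11]
After op 4 (cut(4)): [4 5 6 7 8 9 10 11 0 1 2 3]
After op 5 (cut(4)): [8 9 10 11 0 1 2 3 4 5 6 7]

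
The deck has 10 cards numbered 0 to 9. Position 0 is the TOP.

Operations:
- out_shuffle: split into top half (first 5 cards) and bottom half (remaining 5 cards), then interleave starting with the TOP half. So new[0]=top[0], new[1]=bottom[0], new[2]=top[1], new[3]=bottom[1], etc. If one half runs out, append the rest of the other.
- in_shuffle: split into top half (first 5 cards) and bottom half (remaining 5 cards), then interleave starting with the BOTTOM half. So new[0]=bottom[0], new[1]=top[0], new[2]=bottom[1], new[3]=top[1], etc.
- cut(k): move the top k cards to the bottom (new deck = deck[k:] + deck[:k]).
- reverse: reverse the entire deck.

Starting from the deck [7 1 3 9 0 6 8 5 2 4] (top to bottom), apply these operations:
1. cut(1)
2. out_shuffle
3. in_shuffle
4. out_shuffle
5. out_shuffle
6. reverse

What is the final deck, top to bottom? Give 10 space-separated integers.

Answer: 9 0 4 6 7 1 8 3 5 2

Derivation:
After op 1 (cut(1)): [1 3 9 0 6 8 5 2 4 7]
After op 2 (out_shuffle): [1 8 3 5 9 2 0 4 6 7]
After op 3 (in_shuffle): [2 1 0 8 4 3 6 5 7 9]
After op 4 (out_shuffle): [2 3 1 6 0 5 8 7 4 9]
After op 5 (out_shuffle): [2 5 3 8 1 7 6 4 0 9]
After op 6 (reverse): [9 0 4 6 7 1 8 3 5 2]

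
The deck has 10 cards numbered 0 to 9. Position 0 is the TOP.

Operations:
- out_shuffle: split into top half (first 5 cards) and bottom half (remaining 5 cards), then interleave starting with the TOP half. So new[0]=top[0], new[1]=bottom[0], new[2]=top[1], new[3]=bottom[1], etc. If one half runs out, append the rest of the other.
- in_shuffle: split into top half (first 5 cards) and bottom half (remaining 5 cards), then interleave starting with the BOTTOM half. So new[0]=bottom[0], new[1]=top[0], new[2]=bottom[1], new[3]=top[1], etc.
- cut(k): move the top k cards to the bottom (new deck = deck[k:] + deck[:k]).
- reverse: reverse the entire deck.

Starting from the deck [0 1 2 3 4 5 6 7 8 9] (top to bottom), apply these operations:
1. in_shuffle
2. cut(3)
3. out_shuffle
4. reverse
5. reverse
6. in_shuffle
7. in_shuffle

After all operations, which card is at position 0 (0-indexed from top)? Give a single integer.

Answer: 7

Derivation:
After op 1 (in_shuffle): [5 0 6 1 7 2 8 3 9 4]
After op 2 (cut(3)): [1 7 2 8 3 9 4 5 0 6]
After op 3 (out_shuffle): [1 9 7 4 2 5 8 0 3 6]
After op 4 (reverse): [6 3 0 8 5 2 4 7 9 1]
After op 5 (reverse): [1 9 7 4 2 5 8 0 3 6]
After op 6 (in_shuffle): [5 1 8 9 0 7 3 4 6 2]
After op 7 (in_shuffle): [7 5 3 1 4 8 6 9 2 0]
Position 0: card 7.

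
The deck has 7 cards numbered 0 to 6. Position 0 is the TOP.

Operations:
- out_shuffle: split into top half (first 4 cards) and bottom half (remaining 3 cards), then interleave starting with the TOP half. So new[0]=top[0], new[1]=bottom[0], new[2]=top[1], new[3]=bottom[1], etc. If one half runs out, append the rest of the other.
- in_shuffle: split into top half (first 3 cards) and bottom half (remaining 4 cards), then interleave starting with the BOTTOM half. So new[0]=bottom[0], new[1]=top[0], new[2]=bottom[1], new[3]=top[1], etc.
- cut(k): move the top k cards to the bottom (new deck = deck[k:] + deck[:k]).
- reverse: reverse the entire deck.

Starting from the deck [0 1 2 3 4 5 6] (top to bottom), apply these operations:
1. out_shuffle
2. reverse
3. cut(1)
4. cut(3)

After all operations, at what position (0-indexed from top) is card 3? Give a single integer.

Answer: 3

Derivation:
After op 1 (out_shuffle): [0 4 1 5 2 6 3]
After op 2 (reverse): [3 6 2 5 1 4 0]
After op 3 (cut(1)): [6 2 5 1 4 0 3]
After op 4 (cut(3)): [1 4 0 3 6 2 5]
Card 3 is at position 3.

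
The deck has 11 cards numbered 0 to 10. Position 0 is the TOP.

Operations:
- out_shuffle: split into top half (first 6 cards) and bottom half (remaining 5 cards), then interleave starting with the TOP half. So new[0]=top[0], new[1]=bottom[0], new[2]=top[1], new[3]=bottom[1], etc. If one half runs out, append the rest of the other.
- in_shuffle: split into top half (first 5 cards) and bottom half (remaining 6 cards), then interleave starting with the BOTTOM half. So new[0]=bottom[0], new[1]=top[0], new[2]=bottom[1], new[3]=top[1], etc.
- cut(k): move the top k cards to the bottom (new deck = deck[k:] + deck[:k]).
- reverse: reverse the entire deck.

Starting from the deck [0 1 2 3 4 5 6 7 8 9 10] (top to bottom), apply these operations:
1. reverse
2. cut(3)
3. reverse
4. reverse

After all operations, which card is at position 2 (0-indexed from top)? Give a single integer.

After op 1 (reverse): [10 9 8 7 6 5 4 3 2 1 0]
After op 2 (cut(3)): [7 6 5 4 3 2 1 0 10 9 8]
After op 3 (reverse): [8 9 10 0 1 2 3 4 5 6 7]
After op 4 (reverse): [7 6 5 4 3 2 1 0 10 9 8]
Position 2: card 5.

Answer: 5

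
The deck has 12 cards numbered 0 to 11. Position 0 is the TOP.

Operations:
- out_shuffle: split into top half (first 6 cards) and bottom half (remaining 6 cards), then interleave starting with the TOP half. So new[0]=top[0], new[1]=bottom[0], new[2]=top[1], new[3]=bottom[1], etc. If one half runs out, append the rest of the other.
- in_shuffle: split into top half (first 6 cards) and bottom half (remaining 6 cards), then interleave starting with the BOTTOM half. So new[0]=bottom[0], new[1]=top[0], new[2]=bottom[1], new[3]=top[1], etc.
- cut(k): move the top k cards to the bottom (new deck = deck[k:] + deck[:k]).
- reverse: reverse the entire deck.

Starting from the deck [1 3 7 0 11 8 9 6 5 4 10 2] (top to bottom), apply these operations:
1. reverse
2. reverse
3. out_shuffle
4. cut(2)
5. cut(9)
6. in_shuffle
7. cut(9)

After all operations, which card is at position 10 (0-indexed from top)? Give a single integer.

After op 1 (reverse): [2 10 4 5 6 9 8 11 0 7 3 1]
After op 2 (reverse): [1 3 7 0 11 8 9 6 5 4 10 2]
After op 3 (out_shuffle): [1 9 3 6 7 5 0 4 11 10 8 2]
After op 4 (cut(2)): [3 6 7 5 0 4 11 10 8 2 1 9]
After op 5 (cut(9)): [2 1 9 3 6 7 5 0 4 11 10 8]
After op 6 (in_shuffle): [5 2 0 1 4 9 11 3 10 6 8 7]
After op 7 (cut(9)): [6 8 7 5 2 0 1 4 9 11 3 10]
Position 10: card 3.

Answer: 3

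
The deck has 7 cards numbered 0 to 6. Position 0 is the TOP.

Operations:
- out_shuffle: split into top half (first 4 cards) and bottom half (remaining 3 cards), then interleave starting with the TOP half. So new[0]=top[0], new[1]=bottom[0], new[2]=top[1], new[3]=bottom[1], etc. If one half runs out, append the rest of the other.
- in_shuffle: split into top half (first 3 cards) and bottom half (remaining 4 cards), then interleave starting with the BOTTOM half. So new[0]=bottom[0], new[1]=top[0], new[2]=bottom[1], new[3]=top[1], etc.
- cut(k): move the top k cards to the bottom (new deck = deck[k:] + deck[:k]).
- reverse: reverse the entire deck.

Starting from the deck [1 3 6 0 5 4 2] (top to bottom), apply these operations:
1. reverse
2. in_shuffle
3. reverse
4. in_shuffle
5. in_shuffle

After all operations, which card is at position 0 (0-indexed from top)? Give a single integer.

Answer: 5

Derivation:
After op 1 (reverse): [2 4 5 0 6 3 1]
After op 2 (in_shuffle): [0 2 6 4 3 5 1]
After op 3 (reverse): [1 5 3 4 6 2 0]
After op 4 (in_shuffle): [4 1 6 5 2 3 0]
After op 5 (in_shuffle): [5 4 2 1 3 6 0]
Position 0: card 5.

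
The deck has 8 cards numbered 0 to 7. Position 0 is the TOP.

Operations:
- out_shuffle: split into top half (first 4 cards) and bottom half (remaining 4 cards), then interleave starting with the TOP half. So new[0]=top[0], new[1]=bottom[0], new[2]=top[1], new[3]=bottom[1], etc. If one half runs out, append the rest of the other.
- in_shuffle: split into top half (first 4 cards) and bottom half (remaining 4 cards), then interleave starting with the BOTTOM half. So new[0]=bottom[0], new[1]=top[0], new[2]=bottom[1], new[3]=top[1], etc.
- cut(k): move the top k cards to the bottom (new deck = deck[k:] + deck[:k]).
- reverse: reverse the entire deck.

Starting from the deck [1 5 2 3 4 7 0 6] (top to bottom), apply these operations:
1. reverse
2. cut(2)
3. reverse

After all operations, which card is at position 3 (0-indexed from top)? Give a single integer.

After op 1 (reverse): [6 0 7 4 3 2 5 1]
After op 2 (cut(2)): [7 4 3 2 5 1 6 0]
After op 3 (reverse): [0 6 1 5 2 3 4 7]
Position 3: card 5.

Answer: 5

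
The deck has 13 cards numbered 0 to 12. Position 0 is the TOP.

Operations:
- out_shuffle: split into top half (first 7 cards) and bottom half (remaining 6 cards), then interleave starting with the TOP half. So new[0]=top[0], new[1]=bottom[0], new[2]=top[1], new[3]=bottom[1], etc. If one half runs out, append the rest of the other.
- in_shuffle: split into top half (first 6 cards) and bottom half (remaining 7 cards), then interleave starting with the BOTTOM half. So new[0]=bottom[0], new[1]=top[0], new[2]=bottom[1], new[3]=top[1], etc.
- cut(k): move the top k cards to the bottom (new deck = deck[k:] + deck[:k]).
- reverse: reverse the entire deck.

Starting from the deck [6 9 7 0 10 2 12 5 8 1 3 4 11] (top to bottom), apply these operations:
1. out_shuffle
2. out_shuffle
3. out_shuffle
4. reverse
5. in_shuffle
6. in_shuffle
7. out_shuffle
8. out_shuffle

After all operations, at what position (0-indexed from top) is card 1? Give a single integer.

Answer: 1

Derivation:
After op 1 (out_shuffle): [6 5 9 8 7 1 0 3 10 4 2 11 12]
After op 2 (out_shuffle): [6 3 5 10 9 4 8 2 7 11 1 12 0]
After op 3 (out_shuffle): [6 2 3 7 5 11 10 1 9 12 4 0 8]
After op 4 (reverse): [8 0 4 12 9 1 10 11 5 7 3 2 6]
After op 5 (in_shuffle): [10 8 11 0 5 4 7 12 3 9 2 1 6]
After op 6 (in_shuffle): [7 10 12 8 3 11 9 0 2 5 1 4 6]
After op 7 (out_shuffle): [7 0 10 2 12 5 8 1 3 4 11 6 9]
After op 8 (out_shuffle): [7 1 0 3 10 4 2 11 12 6 5 9 8]
Card 1 is at position 1.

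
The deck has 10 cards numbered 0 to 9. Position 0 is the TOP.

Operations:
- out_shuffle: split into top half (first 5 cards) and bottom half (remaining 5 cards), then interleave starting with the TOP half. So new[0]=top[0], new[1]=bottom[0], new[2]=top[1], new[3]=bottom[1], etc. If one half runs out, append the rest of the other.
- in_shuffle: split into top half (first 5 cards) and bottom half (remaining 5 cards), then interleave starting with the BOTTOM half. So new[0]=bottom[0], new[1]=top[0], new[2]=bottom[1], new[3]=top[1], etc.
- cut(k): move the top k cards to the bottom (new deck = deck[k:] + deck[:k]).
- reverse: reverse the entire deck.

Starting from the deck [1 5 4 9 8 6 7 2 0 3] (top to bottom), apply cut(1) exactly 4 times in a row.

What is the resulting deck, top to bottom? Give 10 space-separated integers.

Answer: 8 6 7 2 0 3 1 5 4 9

Derivation:
After op 1 (cut(1)): [5 4 9 8 6 7 2 0 3 1]
After op 2 (cut(1)): [4 9 8 6 7 2 0 3 1 5]
After op 3 (cut(1)): [9 8 6 7 2 0 3 1 5 4]
After op 4 (cut(1)): [8 6 7 2 0 3 1 5 4 9]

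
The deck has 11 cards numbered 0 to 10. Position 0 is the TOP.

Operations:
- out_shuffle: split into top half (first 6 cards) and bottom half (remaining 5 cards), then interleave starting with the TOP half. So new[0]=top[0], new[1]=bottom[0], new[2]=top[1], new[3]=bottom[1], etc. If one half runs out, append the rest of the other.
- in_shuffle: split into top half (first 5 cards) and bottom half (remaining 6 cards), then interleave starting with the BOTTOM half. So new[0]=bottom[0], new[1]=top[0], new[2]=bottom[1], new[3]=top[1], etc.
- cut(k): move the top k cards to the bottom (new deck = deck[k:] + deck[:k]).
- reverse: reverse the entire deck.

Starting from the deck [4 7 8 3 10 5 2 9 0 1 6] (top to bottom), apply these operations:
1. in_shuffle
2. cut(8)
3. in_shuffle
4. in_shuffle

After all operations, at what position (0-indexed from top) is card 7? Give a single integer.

Answer: 5

Derivation:
After op 1 (in_shuffle): [5 4 2 7 9 8 0 3 1 10 6]
After op 2 (cut(8)): [1 10 6 5 4 2 7 9 8 0 3]
After op 3 (in_shuffle): [2 1 7 10 9 6 8 5 0 4 3]
After op 4 (in_shuffle): [6 2 8 1 5 7 0 10 4 9 3]
Card 7 is at position 5.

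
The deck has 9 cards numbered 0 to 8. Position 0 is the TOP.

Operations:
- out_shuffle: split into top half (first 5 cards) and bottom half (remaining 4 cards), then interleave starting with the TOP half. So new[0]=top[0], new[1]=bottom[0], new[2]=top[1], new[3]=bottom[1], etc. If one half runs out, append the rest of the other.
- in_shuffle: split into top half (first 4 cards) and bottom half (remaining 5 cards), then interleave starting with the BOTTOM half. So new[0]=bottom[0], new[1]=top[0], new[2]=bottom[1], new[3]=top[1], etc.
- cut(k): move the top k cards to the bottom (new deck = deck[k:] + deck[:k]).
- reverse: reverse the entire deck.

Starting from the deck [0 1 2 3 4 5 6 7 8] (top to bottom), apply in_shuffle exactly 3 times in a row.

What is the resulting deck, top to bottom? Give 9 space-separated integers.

After op 1 (in_shuffle): [4 0 5 1 6 2 7 3 8]
After op 2 (in_shuffle): [6 4 2 0 7 5 3 1 8]
After op 3 (in_shuffle): [7 6 5 4 3 2 1 0 8]

Answer: 7 6 5 4 3 2 1 0 8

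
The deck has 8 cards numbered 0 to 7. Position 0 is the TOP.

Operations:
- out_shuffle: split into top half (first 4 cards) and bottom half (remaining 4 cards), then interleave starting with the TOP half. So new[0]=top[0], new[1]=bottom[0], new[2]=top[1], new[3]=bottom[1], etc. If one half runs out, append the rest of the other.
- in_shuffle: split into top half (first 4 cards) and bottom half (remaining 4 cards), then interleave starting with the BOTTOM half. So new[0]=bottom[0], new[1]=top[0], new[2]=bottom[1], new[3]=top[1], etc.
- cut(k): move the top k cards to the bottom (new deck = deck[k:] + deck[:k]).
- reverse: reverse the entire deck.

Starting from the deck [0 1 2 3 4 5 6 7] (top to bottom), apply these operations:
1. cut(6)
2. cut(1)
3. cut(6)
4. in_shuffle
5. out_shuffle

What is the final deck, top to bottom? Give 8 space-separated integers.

Answer: 1 3 5 7 2 4 6 0

Derivation:
After op 1 (cut(6)): [6 7 0 1 2 3 4 5]
After op 2 (cut(1)): [7 0 1 2 3 4 5 6]
After op 3 (cut(6)): [5 6 7 0 1 2 3 4]
After op 4 (in_shuffle): [1 5 2 6 3 7 4 0]
After op 5 (out_shuffle): [1 3 5 7 2 4 6 0]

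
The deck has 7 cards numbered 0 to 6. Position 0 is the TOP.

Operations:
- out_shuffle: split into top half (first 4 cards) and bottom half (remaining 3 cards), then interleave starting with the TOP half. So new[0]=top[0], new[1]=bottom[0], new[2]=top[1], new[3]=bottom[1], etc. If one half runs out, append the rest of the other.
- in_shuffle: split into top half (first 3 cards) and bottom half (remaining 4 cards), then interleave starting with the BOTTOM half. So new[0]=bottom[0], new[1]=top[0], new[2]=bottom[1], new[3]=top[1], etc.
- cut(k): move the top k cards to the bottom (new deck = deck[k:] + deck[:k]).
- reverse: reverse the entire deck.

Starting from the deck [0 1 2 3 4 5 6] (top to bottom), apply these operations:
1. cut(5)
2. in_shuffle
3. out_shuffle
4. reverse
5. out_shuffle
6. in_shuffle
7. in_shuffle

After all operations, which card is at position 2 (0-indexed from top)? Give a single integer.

After op 1 (cut(5)): [5 6 0 1 2 3 4]
After op 2 (in_shuffle): [1 5 2 6 3 0 4]
After op 3 (out_shuffle): [1 3 5 0 2 4 6]
After op 4 (reverse): [6 4 2 0 5 3 1]
After op 5 (out_shuffle): [6 5 4 3 2 1 0]
After op 6 (in_shuffle): [3 6 2 5 1 4 0]
After op 7 (in_shuffle): [5 3 1 6 4 2 0]
Position 2: card 1.

Answer: 1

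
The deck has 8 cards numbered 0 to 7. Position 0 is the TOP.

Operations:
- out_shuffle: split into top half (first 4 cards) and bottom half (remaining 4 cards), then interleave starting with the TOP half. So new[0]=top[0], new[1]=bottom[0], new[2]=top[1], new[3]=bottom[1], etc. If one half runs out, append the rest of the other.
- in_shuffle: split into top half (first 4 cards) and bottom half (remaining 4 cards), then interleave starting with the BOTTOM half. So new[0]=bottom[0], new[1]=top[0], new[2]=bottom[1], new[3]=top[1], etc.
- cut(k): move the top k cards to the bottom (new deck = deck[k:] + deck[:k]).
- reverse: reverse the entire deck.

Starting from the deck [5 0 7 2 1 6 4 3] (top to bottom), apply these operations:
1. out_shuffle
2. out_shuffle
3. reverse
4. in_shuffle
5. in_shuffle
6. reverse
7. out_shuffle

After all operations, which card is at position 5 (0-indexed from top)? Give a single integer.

After op 1 (out_shuffle): [5 1 0 6 7 4 2 3]
After op 2 (out_shuffle): [5 7 1 4 0 2 6 3]
After op 3 (reverse): [3 6 2 0 4 1 7 5]
After op 4 (in_shuffle): [4 3 1 6 7 2 5 0]
After op 5 (in_shuffle): [7 4 2 3 5 1 0 6]
After op 6 (reverse): [6 0 1 5 3 2 4 7]
After op 7 (out_shuffle): [6 3 0 2 1 4 5 7]
Position 5: card 4.

Answer: 4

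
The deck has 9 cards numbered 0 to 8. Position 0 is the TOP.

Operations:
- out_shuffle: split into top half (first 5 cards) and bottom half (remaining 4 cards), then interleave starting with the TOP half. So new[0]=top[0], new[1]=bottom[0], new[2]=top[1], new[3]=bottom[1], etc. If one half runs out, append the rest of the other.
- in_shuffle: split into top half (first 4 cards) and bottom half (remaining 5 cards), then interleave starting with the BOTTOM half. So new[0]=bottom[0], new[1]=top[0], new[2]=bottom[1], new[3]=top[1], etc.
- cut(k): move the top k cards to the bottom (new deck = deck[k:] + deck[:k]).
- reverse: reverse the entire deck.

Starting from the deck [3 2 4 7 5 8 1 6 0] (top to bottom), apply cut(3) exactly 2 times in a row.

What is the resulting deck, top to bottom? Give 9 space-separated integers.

After op 1 (cut(3)): [7 5 8 1 6 0 3 2 4]
After op 2 (cut(3)): [1 6 0 3 2 4 7 5 8]

Answer: 1 6 0 3 2 4 7 5 8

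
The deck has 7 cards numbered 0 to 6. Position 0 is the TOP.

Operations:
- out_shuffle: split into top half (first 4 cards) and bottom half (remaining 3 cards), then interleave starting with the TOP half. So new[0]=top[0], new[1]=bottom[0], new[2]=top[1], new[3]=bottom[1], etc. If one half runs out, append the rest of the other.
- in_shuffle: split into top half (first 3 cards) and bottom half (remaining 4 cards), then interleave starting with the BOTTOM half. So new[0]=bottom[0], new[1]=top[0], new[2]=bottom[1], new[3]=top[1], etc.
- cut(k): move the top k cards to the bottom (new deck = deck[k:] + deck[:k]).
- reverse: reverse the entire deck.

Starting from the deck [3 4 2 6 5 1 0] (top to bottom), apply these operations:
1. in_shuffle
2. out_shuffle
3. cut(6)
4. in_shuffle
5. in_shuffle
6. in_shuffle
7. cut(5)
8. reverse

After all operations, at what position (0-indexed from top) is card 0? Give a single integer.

Answer: 5

Derivation:
After op 1 (in_shuffle): [6 3 5 4 1 2 0]
After op 2 (out_shuffle): [6 1 3 2 5 0 4]
After op 3 (cut(6)): [4 6 1 3 2 5 0]
After op 4 (in_shuffle): [3 4 2 6 5 1 0]
After op 5 (in_shuffle): [6 3 5 4 1 2 0]
After op 6 (in_shuffle): [4 6 1 3 2 5 0]
After op 7 (cut(5)): [5 0 4 6 1 3 2]
After op 8 (reverse): [2 3 1 6 4 0 5]
Card 0 is at position 5.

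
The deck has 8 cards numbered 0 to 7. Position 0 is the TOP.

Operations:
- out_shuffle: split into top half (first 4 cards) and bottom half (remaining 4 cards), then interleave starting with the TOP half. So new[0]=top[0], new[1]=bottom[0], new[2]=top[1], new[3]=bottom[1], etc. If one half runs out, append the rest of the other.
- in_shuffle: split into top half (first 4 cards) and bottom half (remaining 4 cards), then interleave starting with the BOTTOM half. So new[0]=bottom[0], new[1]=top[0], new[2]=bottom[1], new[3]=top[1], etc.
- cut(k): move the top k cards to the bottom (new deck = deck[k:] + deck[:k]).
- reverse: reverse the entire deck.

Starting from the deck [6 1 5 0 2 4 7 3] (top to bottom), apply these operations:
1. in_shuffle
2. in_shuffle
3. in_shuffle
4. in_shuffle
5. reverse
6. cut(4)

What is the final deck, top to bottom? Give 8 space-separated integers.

After op 1 (in_shuffle): [2 6 4 1 7 5 3 0]
After op 2 (in_shuffle): [7 2 5 6 3 4 0 1]
After op 3 (in_shuffle): [3 7 4 2 0 5 1 6]
After op 4 (in_shuffle): [0 3 5 7 1 4 6 2]
After op 5 (reverse): [2 6 4 1 7 5 3 0]
After op 6 (cut(4)): [7 5 3 0 2 6 4 1]

Answer: 7 5 3 0 2 6 4 1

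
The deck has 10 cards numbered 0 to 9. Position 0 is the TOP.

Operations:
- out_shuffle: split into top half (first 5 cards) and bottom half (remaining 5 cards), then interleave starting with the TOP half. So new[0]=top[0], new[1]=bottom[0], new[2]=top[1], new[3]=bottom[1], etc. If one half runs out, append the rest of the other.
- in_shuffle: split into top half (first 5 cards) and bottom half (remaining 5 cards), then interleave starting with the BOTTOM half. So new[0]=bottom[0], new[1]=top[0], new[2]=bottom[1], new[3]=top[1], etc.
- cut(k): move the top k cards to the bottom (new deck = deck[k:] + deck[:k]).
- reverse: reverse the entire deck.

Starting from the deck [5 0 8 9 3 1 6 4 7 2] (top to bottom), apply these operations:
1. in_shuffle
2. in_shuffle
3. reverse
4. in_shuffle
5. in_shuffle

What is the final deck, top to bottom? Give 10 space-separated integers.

After op 1 (in_shuffle): [1 5 6 0 4 8 7 9 2 3]
After op 2 (in_shuffle): [8 1 7 5 9 6 2 0 3 4]
After op 3 (reverse): [4 3 0 2 6 9 5 7 1 8]
After op 4 (in_shuffle): [9 4 5 3 7 0 1 2 8 6]
After op 5 (in_shuffle): [0 9 1 4 2 5 8 3 6 7]

Answer: 0 9 1 4 2 5 8 3 6 7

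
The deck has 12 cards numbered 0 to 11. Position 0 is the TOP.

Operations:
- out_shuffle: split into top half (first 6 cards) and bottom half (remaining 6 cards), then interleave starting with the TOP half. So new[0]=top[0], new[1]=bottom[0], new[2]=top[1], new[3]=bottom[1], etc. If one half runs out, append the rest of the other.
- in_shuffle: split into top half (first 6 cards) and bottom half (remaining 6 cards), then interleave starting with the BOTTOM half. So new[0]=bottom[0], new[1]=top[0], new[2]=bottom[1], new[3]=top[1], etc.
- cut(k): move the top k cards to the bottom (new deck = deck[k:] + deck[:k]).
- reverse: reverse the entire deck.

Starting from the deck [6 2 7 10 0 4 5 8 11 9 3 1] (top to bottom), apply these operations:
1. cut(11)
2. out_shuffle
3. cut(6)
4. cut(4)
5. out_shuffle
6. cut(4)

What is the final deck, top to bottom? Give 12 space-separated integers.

Answer: 1 7 4 11 6 10 5 9 0 2 3 8

Derivation:
After op 1 (cut(11)): [1 6 2 7 10 0 4 5 8 11 9 3]
After op 2 (out_shuffle): [1 4 6 5 2 8 7 11 10 9 0 3]
After op 3 (cut(6)): [7 11 10 9 0 3 1 4 6 5 2 8]
After op 4 (cut(4)): [0 3 1 4 6 5 2 8 7 11 10 9]
After op 5 (out_shuffle): [0 2 3 8 1 7 4 11 6 10 5 9]
After op 6 (cut(4)): [1 7 4 11 6 10 5 9 0 2 3 8]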